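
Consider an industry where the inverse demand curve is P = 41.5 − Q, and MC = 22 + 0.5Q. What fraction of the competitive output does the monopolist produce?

Monopoly sets MR = MC: 41.5 − 2Q = 22 + 0.5Q ⇒ Q = 7.8, P = 41.5 − 7.8 = 33.7.
Competitive equilibrium sets price equal to marginal cost: 41.5 − Q = 22 + 0.5Q, so Q = 13 and P = 28.5.
Ratio Q_m/Q_c = 7.8/13 = 0.6.

Q_m/Q_c = 0.6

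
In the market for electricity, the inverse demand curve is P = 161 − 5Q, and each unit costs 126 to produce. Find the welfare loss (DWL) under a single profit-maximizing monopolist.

DWL = 30.625

Perfect competition: P = MC = 126, so 161 − 5Q = 126 and Q = 7.
A monopolist chooses Q where MR = MC. MR = 161 − 10Q; setting this equal to 126 gives Q = 3.5 and P = 143.5.
DWL is the triangle between Q = 3.5 and Q = 7: ½·(7 − 3.5)·(143.5 − 126) = 30.625.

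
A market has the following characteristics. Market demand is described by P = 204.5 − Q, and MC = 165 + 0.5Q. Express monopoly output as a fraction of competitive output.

Q_m/Q_c = 0.6

The monopolist equates marginal revenue to marginal cost: 204.5 − 2Q = 165 + 0.5Q, so Q = 15.8. From demand, P = 188.7.
Under competition P = MC: 204.5 − Q = 165 + 0.5Q ⇒ Q = 79/3, P = 1069/6.
Ratio Q_m/Q_c = 15.8/(79/3) = 0.6.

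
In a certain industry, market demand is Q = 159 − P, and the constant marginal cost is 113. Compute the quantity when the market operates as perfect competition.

Q = 46

Inverting demand: P = 159 − Q.
Competitive firms price at marginal cost: P = 113, giving Q = 46.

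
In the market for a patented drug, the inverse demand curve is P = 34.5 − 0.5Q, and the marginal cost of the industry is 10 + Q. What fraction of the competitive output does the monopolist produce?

Q_m/Q_c = 0.75

The monopolist equates marginal revenue to marginal cost: 34.5 − Q = 10 + Q, so Q = 12.25. From demand, P = 28.375.
Competitive equilibrium sets price equal to marginal cost: 34.5 − 0.5Q = 10 + Q, so Q = 49/3 and P = 79/3.
Ratio Q_m/Q_c = 12.25/(49/3) = 0.75.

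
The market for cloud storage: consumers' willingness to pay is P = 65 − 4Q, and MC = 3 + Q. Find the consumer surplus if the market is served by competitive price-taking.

CS = 307.52

Competitive equilibrium sets price equal to marginal cost: 65 − 4Q = 3 + Q, so Q = 12.4 and P = 15.4.
CS = ½·(65 − 15.4)·12.4 = 307.52.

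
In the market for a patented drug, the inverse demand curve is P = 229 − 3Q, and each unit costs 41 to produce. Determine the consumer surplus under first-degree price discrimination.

Under first-degree price discrimination the firm charges each unit its demand price and produces up to where P = MC, i.e. Q = 188/3. Consumer surplus is zero; producer surplus equals total surplus.
CS = 0.

CS = 0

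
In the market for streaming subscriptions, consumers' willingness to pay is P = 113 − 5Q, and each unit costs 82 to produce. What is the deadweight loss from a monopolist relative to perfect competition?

DWL = 24.025

Perfect competition: P = MC = 82, so 113 − 5Q = 82 and Q = 6.2.
A monopolist chooses Q where MR = MC. MR = 113 − 10Q; setting this equal to 82 gives Q = 3.1 and P = 97.5.
DWL is the triangle between Q = 3.1 and Q = 6.2: ½·(6.2 − 3.1)·(97.5 − 82) = 24.025.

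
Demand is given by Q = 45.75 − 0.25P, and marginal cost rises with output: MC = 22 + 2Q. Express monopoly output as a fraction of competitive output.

Q_m/Q_c = 0.6

Inverting demand: P = 183 − 4Q.
Monopoly sets MR = MC: 183 − 8Q = 22 + 2Q ⇒ Q = 16.1, P = 183 − 4·16.1 = 118.6.
Under competition P = MC: 183 − 4Q = 22 + 2Q ⇒ Q = 161/6, P = 227/3.
Ratio Q_m/Q_c = 16.1/(161/6) = 0.6.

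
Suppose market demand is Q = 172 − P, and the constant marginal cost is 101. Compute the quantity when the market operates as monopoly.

Q = 35.5

Inverting demand: P = 172 − Q.
A monopolist chooses Q where MR = MC. MR = 172 − 2Q; setting this equal to 101 gives Q = 35.5 and P = 136.5.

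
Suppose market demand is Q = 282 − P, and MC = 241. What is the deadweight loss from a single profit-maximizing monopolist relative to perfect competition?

Inverting demand: P = 282 − Q.
Under competition P = MC = 241, so Q = (282 − 241)/1 = 41.
Monopoly sets MR = MC: 282 − 2Q = 241 ⇒ Q = 20.5, P = 282 − 20.5 = 261.5.
DWL is the triangle between Q = 20.5 and Q = 41: ½·(41 − 20.5)·(261.5 − 241) = 210.125.

DWL = 210.125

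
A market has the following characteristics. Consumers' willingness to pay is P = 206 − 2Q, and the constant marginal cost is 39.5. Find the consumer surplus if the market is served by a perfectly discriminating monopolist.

With perfect price discrimination, output is the efficient level Q = 83.25 (where demand meets MC), but every buyer pays their willingness to pay: CS = 0 and PS = total surplus.
CS = 0.

CS = 0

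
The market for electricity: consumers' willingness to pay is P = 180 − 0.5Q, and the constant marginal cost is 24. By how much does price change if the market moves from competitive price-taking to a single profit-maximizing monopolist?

Perfect competition: P = MC = 24, so 180 − 0.5Q = 24 and Q = 312.
A monopolist chooses Q where MR = MC. MR = 180 − Q; setting this equal to 24 gives Q = 156 and P = 102.
Change in price: 102 − 24 = 78.

P rises by 78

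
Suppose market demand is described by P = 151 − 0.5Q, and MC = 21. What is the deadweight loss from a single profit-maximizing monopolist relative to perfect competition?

Competitive firms price at marginal cost: P = 21, giving Q = 260.
Monopoly sets MR = MC: 151 − Q = 21 ⇒ Q = 130, P = 151 − 0.5·130 = 86.
DWL is the triangle between Q = 130 and Q = 260: ½·(260 − 130)·(86 − 21) = 4225.

DWL = 4225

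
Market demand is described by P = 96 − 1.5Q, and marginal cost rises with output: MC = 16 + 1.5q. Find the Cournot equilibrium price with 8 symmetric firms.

Cournot with 8 identical firms: the symmetric best-response condition is 96 − 13.5q = 16 + 1.5q. Each firm produces q = 16/3, total output Q = 128/3, price P = 32.

P = 32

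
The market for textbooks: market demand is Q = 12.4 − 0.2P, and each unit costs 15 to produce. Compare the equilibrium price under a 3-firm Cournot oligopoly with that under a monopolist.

Inverting demand: P = 62 − 5Q.
With 3 symmetric Cournot firms, each firm's FOC gives 62 − 20q = 15, so q = 2.35, Q = 3·2.35 = 7.05, and P = 26.75.
A monopolist chooses Q where MR = MC. MR = 62 − 10Q; setting this equal to 15 gives Q = 4.7 and P = 38.5.

Cournot: P = 26.75; Monopoly: P = 38.5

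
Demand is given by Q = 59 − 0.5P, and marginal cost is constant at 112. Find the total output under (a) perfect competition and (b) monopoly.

Competition: Q = 3; Monopoly: Q = 1.5

Inverting demand: P = 118 − 2Q.
Perfect competition: P = MC = 112, so 118 − 2Q = 112 and Q = 3.
A monopolist chooses Q where MR = MC. MR = 118 − 4Q; setting this equal to 112 gives Q = 1.5 and P = 115.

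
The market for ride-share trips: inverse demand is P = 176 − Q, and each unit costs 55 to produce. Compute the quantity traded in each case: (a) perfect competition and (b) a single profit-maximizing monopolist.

Competitive firms price at marginal cost: P = 55, giving Q = 121.
The monopolist equates marginal revenue to marginal cost: 176 − 2Q = 55, so Q = 60.5. From demand, P = 115.5.

Competition: Q = 121; Monopoly: Q = 60.5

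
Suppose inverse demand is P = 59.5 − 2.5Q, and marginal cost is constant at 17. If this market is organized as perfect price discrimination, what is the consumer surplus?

CS = 0

A perfectly discriminating monopolist sells every unit with P(Q) ≥ MC(Q), so output equals the competitive quantity Q = 17. Each buyer pays their reservation price, so CS = 0 and the firm captures all surplus.
CS = 0.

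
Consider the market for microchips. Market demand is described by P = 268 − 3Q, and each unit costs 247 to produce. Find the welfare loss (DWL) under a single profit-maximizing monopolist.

DWL = 18.375

Competitive firms price at marginal cost: P = 247, giving Q = 7.
A monopolist chooses Q where MR = MC. MR = 268 − 6Q; setting this equal to 247 gives Q = 3.5 and P = 257.5.
DWL is the triangle between Q = 3.5 and Q = 7: ½·(7 − 3.5)·(257.5 − 247) = 18.375.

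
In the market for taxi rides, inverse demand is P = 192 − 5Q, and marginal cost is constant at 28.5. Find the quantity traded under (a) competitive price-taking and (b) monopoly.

Under competition P = MC = 28.5, so Q = (192 − 28.5)/5 = 32.7.
Monopoly sets MR = MC: 192 − 10Q = 28.5 ⇒ Q = 16.35, P = 192 − 5·16.35 = 110.25.

Competition: Q = 32.7; Monopoly: Q = 16.35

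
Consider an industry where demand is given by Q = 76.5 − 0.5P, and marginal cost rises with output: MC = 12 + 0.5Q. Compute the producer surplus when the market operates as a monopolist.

PS = 2209

Inverting demand: P = 153 − 2Q.
Monopoly sets MR = MC: 153 − 4Q = 12 + 0.5Q ⇒ Q = 94/3, P = 153 − 2·94/3 = 271/3.
PS = P·Q − VC(Q) = 271/3·94/3 − (12·94/3 + ½·0.5·(94/3)²) = 2209.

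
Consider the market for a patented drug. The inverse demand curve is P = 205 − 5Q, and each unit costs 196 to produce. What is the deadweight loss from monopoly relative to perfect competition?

Under competition P = MC = 196, so Q = (205 − 196)/5 = 1.8.
The monopolist equates marginal revenue to marginal cost: 205 − 10Q = 196, so Q = 0.9. From demand, P = 200.5.
DWL is the triangle between Q = 0.9 and Q = 1.8: ½·(1.8 − 0.9)·(200.5 − 196) = 2.025.

DWL = 2.025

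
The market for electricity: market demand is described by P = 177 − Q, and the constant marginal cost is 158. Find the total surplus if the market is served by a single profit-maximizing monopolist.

A monopolist chooses Q where MR = MC. MR = 177 − 2Q; setting this equal to 158 gives Q = 9.5 and P = 167.5.
CS = ½·(177 − 167.5)·9.5 = 45.125; PS = (167.5 − 158)·9.5 = 90.25; TS = 135.375.

TS = 135.375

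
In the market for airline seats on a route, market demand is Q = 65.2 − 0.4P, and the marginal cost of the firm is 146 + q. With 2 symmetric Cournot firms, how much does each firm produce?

q_i = 2

Inverting demand: P = 163 − 2.5Q.
In a 2-firm Cournot equilibrium, symmetry and the first-order condition give q = (163 − 146)/(8.5) = 2. So Q = 4 and P = 153.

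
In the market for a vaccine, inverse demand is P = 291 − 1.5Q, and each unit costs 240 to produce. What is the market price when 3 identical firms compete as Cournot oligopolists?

P = 252.75

Cournot with 3 identical firms: the symmetric best-response condition is 291 − 6q = 240. Each firm produces q = 8.5, total output Q = 25.5, price P = 252.75.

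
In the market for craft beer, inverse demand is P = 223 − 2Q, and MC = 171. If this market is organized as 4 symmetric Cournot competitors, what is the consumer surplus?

CS = 432.64

With 4 symmetric Cournot firms, each firm's FOC gives 223 − 10q = 171, so q = 5.2, Q = 4·5.2 = 20.8, and P = 181.4.
CS = ½·(223 − 181.4)·20.8 = 432.64.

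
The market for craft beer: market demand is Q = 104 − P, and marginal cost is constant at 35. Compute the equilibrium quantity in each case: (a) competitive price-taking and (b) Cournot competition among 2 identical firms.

Competition: Q = 69; Cournot: Q = 46

Inverting demand: P = 104 − Q.
Competitive firms price at marginal cost: P = 35, giving Q = 69.
In a 2-firm Cournot equilibrium, symmetry and the first-order condition give q = (104 − 35)/(3) = 23. So Q = 46 and P = 58.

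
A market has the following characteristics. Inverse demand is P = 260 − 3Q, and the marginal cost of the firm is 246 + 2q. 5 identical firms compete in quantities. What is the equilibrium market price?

P = 249.5

With 5 symmetric Cournot firms, each firm's FOC gives 260 − 18q = 246 + 2q, so q = 0.7, Q = 5·0.7 = 3.5, and P = 249.5.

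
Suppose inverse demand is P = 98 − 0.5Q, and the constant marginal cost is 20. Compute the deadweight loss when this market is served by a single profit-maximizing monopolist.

DWL = 1521

Under competition P = MC = 20, so Q = (98 − 20)/0.5 = 156.
A monopolist chooses Q where MR = MC. MR = 98 − Q; setting this equal to 20 gives Q = 78 and P = 59.
DWL is the triangle between Q = 78 and Q = 156: ½·(156 − 78)·(59 − 20) = 1521.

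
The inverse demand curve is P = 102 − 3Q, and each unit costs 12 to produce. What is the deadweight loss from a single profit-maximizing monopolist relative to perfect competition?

DWL = 337.5

Under competition P = MC = 12, so Q = (102 − 12)/3 = 30.
Monopoly sets MR = MC: 102 − 6Q = 12 ⇒ Q = 15, P = 102 − 3·15 = 57.
DWL is the triangle between Q = 15 and Q = 30: ½·(30 − 15)·(57 − 12) = 337.5.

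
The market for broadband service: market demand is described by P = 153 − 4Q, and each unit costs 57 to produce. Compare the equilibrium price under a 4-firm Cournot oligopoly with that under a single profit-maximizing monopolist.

With 4 symmetric Cournot firms, each firm's FOC gives 153 − 20q = 57, so q = 4.8, Q = 4·4.8 = 19.2, and P = 76.2.
The monopolist equates marginal revenue to marginal cost: 153 − 8Q = 57, so Q = 12. From demand, P = 105.

Cournot: P = 76.2; Monopoly: P = 105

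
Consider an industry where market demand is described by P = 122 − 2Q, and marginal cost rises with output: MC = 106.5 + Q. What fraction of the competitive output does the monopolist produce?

A monopolist chooses Q where MR = MC. MR = 122 − 4Q; setting this equal to 106.5 + Q gives Q = 3.1 and P = 115.8.
Competitive equilibrium sets price equal to marginal cost: 122 − 2Q = 106.5 + Q, so Q = 31/6 and P = 335/3.
Ratio Q_m/Q_c = 3.1/(31/6) = 0.6.

Q_m/Q_c = 0.6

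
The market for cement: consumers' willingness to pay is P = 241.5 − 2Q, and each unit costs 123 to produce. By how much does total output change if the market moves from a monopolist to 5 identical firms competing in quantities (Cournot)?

Total output rises by 19.75

A monopolist chooses Q where MR = MC. MR = 241.5 − 4Q; setting this equal to 123 gives Q = 29.625 and P = 182.25.
Cournot with 5 identical firms: the symmetric best-response condition is 241.5 − 12q = 123. Each firm produces q = 9.875, total output Q = 49.375, price P = 142.75.
Change in total output: 49.375 − 29.625 = 19.75.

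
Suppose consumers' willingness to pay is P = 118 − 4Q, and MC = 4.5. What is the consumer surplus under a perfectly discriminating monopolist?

Under first-degree price discrimination the firm charges each unit its demand price and produces up to where P = MC, i.e. Q = 28.375. Consumer surplus is zero; producer surplus equals total surplus.
CS = 0.

CS = 0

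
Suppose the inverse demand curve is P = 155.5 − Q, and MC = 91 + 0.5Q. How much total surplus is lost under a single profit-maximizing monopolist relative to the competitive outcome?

DWL = 221.88

Competitive equilibrium sets price equal to marginal cost: 155.5 − Q = 91 + 0.5Q, so Q = 43 and P = 112.5.
Monopoly sets MR = MC: 155.5 − 2Q = 91 + 0.5Q ⇒ Q = 25.8, P = 155.5 − 25.8 = 129.7.
CS = ½·(155.5 − 112.5)·43 = 924.5; PS = (112.5·43 − 91·43 − ½·0.5·43²) = 462.25; TS = 1386.75.
CS = ½·(155.5 − 129.7)·25.8 = 332.82; PS = (129.7·25.8 − 91·25.8 − ½·0.5·25.8²) = 832.05; TS = 1164.87.
DWL = 1386.75 − 1164.87 = 221.88.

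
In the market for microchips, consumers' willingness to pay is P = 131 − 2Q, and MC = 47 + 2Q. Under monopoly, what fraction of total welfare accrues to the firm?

The monopolist equates marginal revenue to marginal cost: 131 − 4Q = 47 + 2Q, so Q = 14. From demand, P = 103.
CS = ½·(131 − 103)·14 = 196.
PS = P·Q − VC(Q) = 103·14 − (47·14 + ½·2·14²) = 588.
Share captured = PS/TS = 588/784 = 0.75.

PS/TS = 0.75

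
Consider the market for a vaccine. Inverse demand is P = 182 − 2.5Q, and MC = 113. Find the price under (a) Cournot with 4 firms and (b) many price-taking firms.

Cournot: P = 126.8; Competition: P = 113

Cournot with 4 identical firms: the symmetric best-response condition is 182 − 12.5q = 113. Each firm produces q = 5.52, total output Q = 22.08, price P = 126.8.
Perfect competition: P = MC = 113, so 182 − 2.5Q = 113 and Q = 27.6.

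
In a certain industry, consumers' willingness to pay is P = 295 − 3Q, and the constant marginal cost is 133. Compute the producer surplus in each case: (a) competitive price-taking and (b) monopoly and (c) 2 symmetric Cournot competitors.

Competition: PS = 0; Monopoly: PS = 2187; Cournot: PS = 1944

Competitive firms price at marginal cost: P = 133, giving Q = 54.
PS = (133 − 133)·54 = 0.
Monopoly sets MR = MC: 295 − 6Q = 133 ⇒ Q = 27, P = 295 − 3·27 = 214.
PS = (214 − 133)·27 = 2187.
In a 2-firm Cournot equilibrium, symmetry and the first-order condition give q = (295 − 133)/(9) = 18. So Q = 36 and P = 187.
PS = (187 − 133)·36 = 1944.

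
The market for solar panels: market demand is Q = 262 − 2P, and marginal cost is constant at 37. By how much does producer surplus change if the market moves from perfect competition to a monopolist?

Inverting demand: P = 131 − 0.5Q.
Perfect competition: P = MC = 37, so 131 − 0.5Q = 37 and Q = 188.
PS = (37 − 37)·188 = 0.
Monopoly sets MR = MC: 131 − Q = 37 ⇒ Q = 94, P = 131 − 0.5·94 = 84.
PS = (84 − 37)·94 = 4418.
Change in producer surplus: 4418 − 0 = 4418.

PS rises by 4418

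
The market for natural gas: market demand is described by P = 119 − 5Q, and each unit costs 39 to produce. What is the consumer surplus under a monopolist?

Monopoly sets MR = MC: 119 − 10Q = 39 ⇒ Q = 8, P = 119 − 5·8 = 79.
CS = ½·(119 − 79)·8 = 160.

CS = 160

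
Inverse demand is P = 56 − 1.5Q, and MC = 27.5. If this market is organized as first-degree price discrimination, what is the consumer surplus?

With perfect price discrimination, output is the efficient level Q = 19 (where demand meets MC), but every buyer pays their willingness to pay: CS = 0 and PS = total surplus.
CS = 0.

CS = 0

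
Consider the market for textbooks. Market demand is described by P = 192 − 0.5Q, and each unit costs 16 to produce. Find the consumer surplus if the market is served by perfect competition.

CS = 30976

Perfect competition: P = MC = 16, so 192 − 0.5Q = 16 and Q = 352.
CS = ½·(192 − 16)·352 = 30976.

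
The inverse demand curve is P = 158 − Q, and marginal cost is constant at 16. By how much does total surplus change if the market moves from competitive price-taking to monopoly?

TS falls by 2520.5

Competitive firms price at marginal cost: P = 16, giving Q = 142.
CS = ½·(158 − 16)·142 = 10082; PS = (16 − 16)·142 = 0; TS = 10082.
Monopoly sets MR = MC: 158 − 2Q = 16 ⇒ Q = 71, P = 158 − 71 = 87.
CS = ½·(158 − 87)·71 = 2520.5; PS = (87 − 16)·71 = 5041; TS = 7561.5.
Change in total surplus: 7561.5 − 10082 = −2520.5.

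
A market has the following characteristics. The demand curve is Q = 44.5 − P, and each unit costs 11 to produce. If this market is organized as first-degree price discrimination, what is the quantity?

Q = 33.5

Inverting demand: P = 44.5 − Q.
Under first-degree price discrimination the firm charges each unit its demand price and produces up to where P = MC, i.e. Q = 33.5. Consumer surplus is zero; producer surplus equals total surplus.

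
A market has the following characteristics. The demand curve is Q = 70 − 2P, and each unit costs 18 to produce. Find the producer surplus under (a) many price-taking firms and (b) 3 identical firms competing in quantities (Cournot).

Inverting demand: P = 35 − 0.5Q.
Competitive firms price at marginal cost: P = 18, giving Q = 34.
PS = (18 − 18)·34 = 0.
Cournot with 3 identical firms: the symmetric best-response condition is 35 − 2q = 18. Each firm produces q = 8.5, total output Q = 25.5, price P = 22.25.
PS = (22.25 − 18)·25.5 = 108.375.

Competition: PS = 0; Cournot: PS = 108.375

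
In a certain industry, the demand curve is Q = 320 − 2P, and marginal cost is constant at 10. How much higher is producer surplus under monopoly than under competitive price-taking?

Inverting demand: P = 160 − 0.5Q.
Under competition P = MC = 10, so Q = (160 − 10)/0.5 = 300.
PS = (10 − 10)·300 = 0.
Monopoly sets MR = MC: 160 − Q = 10 ⇒ Q = 150, P = 160 − 0.5·150 = 85.
PS = (85 − 10)·150 = 11250.
Change in producer surplus: 11250 − 0 = 11250.

Producer surplus rises by 11250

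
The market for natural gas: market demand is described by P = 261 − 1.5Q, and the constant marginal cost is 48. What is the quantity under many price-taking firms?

Competitive firms price at marginal cost: P = 48, giving Q = 142.

Q = 142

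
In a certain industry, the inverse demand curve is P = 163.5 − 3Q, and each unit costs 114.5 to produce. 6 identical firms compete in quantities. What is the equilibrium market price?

In a 6-firm Cournot equilibrium, symmetry and the first-order condition give q = (163.5 − 114.5)/(21) = 7/3. So Q = 14 and P = 121.5.

P = 121.5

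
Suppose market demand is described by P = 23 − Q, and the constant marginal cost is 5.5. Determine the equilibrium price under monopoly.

A monopolist chooses Q where MR = MC. MR = 23 − 2Q; setting this equal to 5.5 gives Q = 8.75 and P = 14.25.

P = 14.25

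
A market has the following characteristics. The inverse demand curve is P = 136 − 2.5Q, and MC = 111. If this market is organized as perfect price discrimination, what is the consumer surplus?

A perfectly discriminating monopolist sells every unit with P(Q) ≥ MC(Q), so output equals the competitive quantity Q = 10. Each buyer pays their reservation price, so CS = 0 and the firm captures all surplus.
CS = 0.

CS = 0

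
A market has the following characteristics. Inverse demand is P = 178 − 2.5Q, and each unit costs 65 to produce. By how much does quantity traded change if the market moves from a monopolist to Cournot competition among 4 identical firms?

The monopolist equates marginal revenue to marginal cost: 178 − 5Q = 65, so Q = 22.6. From demand, P = 121.5.
In a 4-firm Cournot equilibrium, symmetry and the first-order condition give q = (178 − 65)/(12.5) = 9.04. So Q = 36.16 and P = 87.6.
Change in quantity traded: 36.16 − 22.6 = 13.56.

Q rises by 13.56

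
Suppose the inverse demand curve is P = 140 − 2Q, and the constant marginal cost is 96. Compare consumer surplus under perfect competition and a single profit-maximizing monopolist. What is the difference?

Consumer surplus falls by 363

Perfect competition: P = MC = 96, so 140 − 2Q = 96 and Q = 22.
CS = ½·(140 − 96)·22 = 484.
The monopolist equates marginal revenue to marginal cost: 140 − 4Q = 96, so Q = 11. From demand, P = 118.
CS = ½·(140 − 118)·11 = 121.
Change in consumer surplus: 121 − 484 = −363.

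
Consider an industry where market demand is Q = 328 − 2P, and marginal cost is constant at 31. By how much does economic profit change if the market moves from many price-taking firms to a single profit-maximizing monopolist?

Inverting demand: P = 164 − 0.5Q.
Under competition P = MC = 31, so Q = (164 − 31)/0.5 = 266.
Profit = (31 − 31)·266 = 0.
The monopolist equates marginal revenue to marginal cost: 164 − Q = 31, so Q = 133. From demand, P = 97.5.
Profit = (97.5 − 31)·133 = 8844.5.
Change in economic profit: 8844.5 − 0 = 8844.5.

Economic profit rises by 8844.5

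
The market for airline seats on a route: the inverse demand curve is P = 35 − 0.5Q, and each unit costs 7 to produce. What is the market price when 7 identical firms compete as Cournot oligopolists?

In a 7-firm Cournot equilibrium, symmetry and the first-order condition give q = (35 − 7)/(4) = 7. So Q = 49 and P = 10.5.

P = 10.5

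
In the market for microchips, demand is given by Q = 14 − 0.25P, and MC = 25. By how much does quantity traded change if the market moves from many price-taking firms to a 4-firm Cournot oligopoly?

Q falls by 1.55

Inverting demand: P = 56 − 4Q.
Competitive firms price at marginal cost: P = 25, giving Q = 7.75.
With 4 symmetric Cournot firms, each firm's FOC gives 56 − 20q = 25, so q = 1.55, Q = 4·1.55 = 6.2, and P = 31.2.
Change in quantity traded: 6.2 − 7.75 = −1.55.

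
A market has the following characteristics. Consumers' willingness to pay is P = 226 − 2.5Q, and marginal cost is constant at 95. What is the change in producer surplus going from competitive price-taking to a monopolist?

Competitive firms price at marginal cost: P = 95, giving Q = 52.4.
PS = (95 − 95)·52.4 = 0.
The monopolist equates marginal revenue to marginal cost: 226 − 5Q = 95, so Q = 26.2. From demand, P = 160.5.
PS = (160.5 − 95)·26.2 = 1716.1.
Change in producer surplus: 1716.1 − 0 = 1716.1.

Producer surplus rises by 1716.1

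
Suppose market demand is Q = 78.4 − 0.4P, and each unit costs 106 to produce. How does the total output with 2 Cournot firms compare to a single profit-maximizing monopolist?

Inverting demand: P = 196 − 2.5Q.
Cournot with 2 identical firms: the symmetric best-response condition is 196 − 7.5q = 106. Each firm produces q = 12, total output Q = 24, price P = 136.
The monopolist equates marginal revenue to marginal cost: 196 − 5Q = 106, so Q = 18. From demand, P = 151.

Cournot: Q = 24; Monopoly: Q = 18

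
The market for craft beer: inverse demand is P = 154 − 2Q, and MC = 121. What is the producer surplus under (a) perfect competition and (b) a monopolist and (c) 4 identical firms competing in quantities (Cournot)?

Competition: PS = 0; Monopoly: PS = 136.125; Cournot: PS = 87.12

Under competition P = MC = 121, so Q = (154 − 121)/2 = 16.5.
PS = (121 − 121)·16.5 = 0.
A monopolist chooses Q where MR = MC. MR = 154 − 4Q; setting this equal to 121 gives Q = 8.25 and P = 137.5.
PS = (137.5 − 121)·8.25 = 136.125.
Cournot with 4 identical firms: the symmetric best-response condition is 154 − 10q = 121. Each firm produces q = 3.3, total output Q = 13.2, price P = 127.6.
PS = (127.6 − 121)·13.2 = 87.12.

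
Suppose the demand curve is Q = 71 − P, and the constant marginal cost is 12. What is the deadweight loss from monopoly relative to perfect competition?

DWL = 435.125

Inverting demand: P = 71 − Q.
Under competition P = MC = 12, so Q = (71 − 12)/1 = 59.
Monopoly sets MR = MC: 71 − 2Q = 12 ⇒ Q = 29.5, P = 71 − 29.5 = 41.5.
DWL is the triangle between Q = 29.5 and Q = 59: ½·(59 − 29.5)·(41.5 − 12) = 435.125.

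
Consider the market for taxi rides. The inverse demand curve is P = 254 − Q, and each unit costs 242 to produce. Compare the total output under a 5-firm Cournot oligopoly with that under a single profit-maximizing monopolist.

Cournot with 5 identical firms: the symmetric best-response condition is 254 − 6q = 242. Each firm produces q = 2, total output Q = 10, price P = 244.
Monopoly sets MR = MC: 254 − 2Q = 242 ⇒ Q = 6, P = 254 − 6 = 248.

Cournot: Q = 10; Monopoly: Q = 6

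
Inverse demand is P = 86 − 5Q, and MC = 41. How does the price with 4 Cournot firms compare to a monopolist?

Cournot: P = 50; Monopoly: P = 63.5

Cournot with 4 identical firms: the symmetric best-response condition is 86 − 25q = 41. Each firm produces q = 1.8, total output Q = 7.2, price P = 50.
A monopolist chooses Q where MR = MC. MR = 86 − 10Q; setting this equal to 41 gives Q = 4.5 and P = 63.5.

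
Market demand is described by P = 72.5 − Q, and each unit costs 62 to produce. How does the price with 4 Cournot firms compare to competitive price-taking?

With 4 symmetric Cournot firms, each firm's FOC gives 72.5 − 5q = 62, so q = 2.1, Q = 4·2.1 = 8.4, and P = 64.1.
Under competition P = MC = 62, so Q = (72.5 − 62)/1 = 10.5.

Cournot: P = 64.1; Competition: P = 62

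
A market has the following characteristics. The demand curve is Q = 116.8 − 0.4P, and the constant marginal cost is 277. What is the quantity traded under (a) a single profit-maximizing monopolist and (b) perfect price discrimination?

Inverting demand: P = 292 − 2.5Q.
The monopolist equates marginal revenue to marginal cost: 292 − 5Q = 277, so Q = 3. From demand, P = 284.5.
A perfectly discriminating monopolist sells every unit with P(Q) ≥ MC(Q), so output equals the competitive quantity Q = 6. Each buyer pays their reservation price, so CS = 0 and the firm captures all surplus.

Monopoly: Q = 3; Perfect PD: Q = 6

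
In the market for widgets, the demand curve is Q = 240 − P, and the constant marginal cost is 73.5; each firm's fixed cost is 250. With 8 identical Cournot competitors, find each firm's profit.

π_i = 92.25

Inverting demand: P = 240 − Q.
In a 8-firm Cournot equilibrium, symmetry and the first-order condition give q = (240 − 73.5)/(9) = 18.5. So Q = 148 and P = 92.
Each firm's profit = (92 − 73.5)·18.5 − 250 = 92.25.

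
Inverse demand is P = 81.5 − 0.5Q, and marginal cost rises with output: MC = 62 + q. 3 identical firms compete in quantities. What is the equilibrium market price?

P = 71.75

Cournot with 3 identical firms: the symmetric best-response condition is 81.5 − 2q = 62 + q. Each firm produces q = 6.5, total output Q = 19.5, price P = 71.75.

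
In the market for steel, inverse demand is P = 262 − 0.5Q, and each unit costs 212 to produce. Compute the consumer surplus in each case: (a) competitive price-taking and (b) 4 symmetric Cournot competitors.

Competition: CS = 2500; Cournot: CS = 1600

Under competition P = MC = 212, so Q = (262 − 212)/0.5 = 100.
CS = ½·(262 − 212)·100 = 2500.
With 4 symmetric Cournot firms, each firm's FOC gives 262 − 2.5q = 212, so q = 20, Q = 4·20 = 80, and P = 222.
CS = ½·(262 − 222)·80 = 1600.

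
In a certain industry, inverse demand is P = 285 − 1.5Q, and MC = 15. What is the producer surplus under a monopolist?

Monopoly sets MR = MC: 285 − 3Q = 15 ⇒ Q = 90, P = 285 − 1.5·90 = 150.
PS = (150 − 15)·90 = 12150.

PS = 12150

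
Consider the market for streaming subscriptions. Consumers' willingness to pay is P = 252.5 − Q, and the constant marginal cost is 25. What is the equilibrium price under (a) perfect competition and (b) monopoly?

Perfect competition: P = MC = 25, so 252.5 − Q = 25 and Q = 227.5.
Monopoly sets MR = MC: 252.5 − 2Q = 25 ⇒ Q = 113.75, P = 252.5 − 113.75 = 138.75.

Competition: P = 25; Monopoly: P = 138.75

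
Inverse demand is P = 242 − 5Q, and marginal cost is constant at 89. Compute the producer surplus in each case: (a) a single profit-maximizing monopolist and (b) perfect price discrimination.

A monopolist chooses Q where MR = MC. MR = 242 − 10Q; setting this equal to 89 gives Q = 15.3 and P = 165.5.
PS = (165.5 − 89)·15.3 = 1170.45.
A perfectly discriminating monopolist sells every unit with P(Q) ≥ MC(Q), so output equals the competitive quantity Q = 30.6. Each buyer pays their reservation price, so CS = 0 and the firm captures all surplus.
PS = ½·(242 − 89)·30.6 = 2340.9.

Monopoly: PS = 1170.45; Perfect PD: PS = 2340.9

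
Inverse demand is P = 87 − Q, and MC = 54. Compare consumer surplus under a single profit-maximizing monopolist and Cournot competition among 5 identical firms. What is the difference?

Consumer surplus rises by 242

The monopolist equates marginal revenue to marginal cost: 87 − 2Q = 54, so Q = 16.5. From demand, P = 70.5.
CS = ½·(87 − 70.5)·16.5 = 136.125.
With 5 symmetric Cournot firms, each firm's FOC gives 87 − 6q = 54, so q = 5.5, Q = 5·5.5 = 27.5, and P = 59.5.
CS = ½·(87 − 59.5)·27.5 = 378.125.
Change in consumer surplus: 378.125 − 136.125 = 242.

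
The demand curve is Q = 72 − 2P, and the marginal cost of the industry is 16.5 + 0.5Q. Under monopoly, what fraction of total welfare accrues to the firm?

PS/TS = 0.75

Inverting demand: P = 36 − 0.5Q.
The monopolist equates marginal revenue to marginal cost: 36 − Q = 16.5 + 0.5Q, so Q = 13. From demand, P = 29.5.
CS = ½·(36 − 29.5)·13 = 42.25.
PS = P·Q − VC(Q) = 29.5·13 − (16.5·13 + ½·0.5·13²) = 126.75.
Share captured = PS/TS = 126.75/169 = 0.75.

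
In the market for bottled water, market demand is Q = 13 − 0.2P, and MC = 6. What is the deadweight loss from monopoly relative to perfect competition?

DWL = 87.025

Inverting demand: P = 65 − 5Q.
Under competition P = MC = 6, so Q = (65 − 6)/5 = 11.8.
A monopolist chooses Q where MR = MC. MR = 65 − 10Q; setting this equal to 6 gives Q = 5.9 and P = 35.5.
DWL is the triangle between Q = 5.9 and Q = 11.8: ½·(11.8 − 5.9)·(35.5 − 6) = 87.025.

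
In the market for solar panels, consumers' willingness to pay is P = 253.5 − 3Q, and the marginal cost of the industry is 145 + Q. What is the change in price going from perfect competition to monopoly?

Under competition P = MC: 253.5 − 3Q = 145 + Q ⇒ Q = 27.125, P = 172.125.
The monopolist equates marginal revenue to marginal cost: 253.5 − 6Q = 145 + Q, so Q = 15.5. From demand, P = 207.
Change in price: 207 − 172.125 = 34.875.

P rises by 34.875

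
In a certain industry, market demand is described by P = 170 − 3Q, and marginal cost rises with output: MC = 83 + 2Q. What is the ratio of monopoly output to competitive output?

A monopolist chooses Q where MR = MC. MR = 170 − 6Q; setting this equal to 83 + 2Q gives Q = 10.875 and P = 137.375.
Competitive equilibrium sets price equal to marginal cost: 170 − 3Q = 83 + 2Q, so Q = 17.4 and P = 117.8.
Ratio Q_m/Q_c = 10.875/17.4 = 0.625.

Q_m/Q_c = 0.625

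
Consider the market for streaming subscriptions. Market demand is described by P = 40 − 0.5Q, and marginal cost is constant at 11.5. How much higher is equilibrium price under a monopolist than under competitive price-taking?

Equilibrium price rises by 14.25

Competitive firms price at marginal cost: P = 11.5, giving Q = 57.
The monopolist equates marginal revenue to marginal cost: 40 − Q = 11.5, so Q = 28.5. From demand, P = 25.75.
Change in equilibrium price: 25.75 − 11.5 = 14.25.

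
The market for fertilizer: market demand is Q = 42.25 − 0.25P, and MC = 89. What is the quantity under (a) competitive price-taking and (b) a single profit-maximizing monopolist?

Competition: Q = 20; Monopoly: Q = 10

Inverting demand: P = 169 − 4Q.
Perfect competition: P = MC = 89, so 169 − 4Q = 89 and Q = 20.
A monopolist chooses Q where MR = MC. MR = 169 − 8Q; setting this equal to 89 gives Q = 10 and P = 129.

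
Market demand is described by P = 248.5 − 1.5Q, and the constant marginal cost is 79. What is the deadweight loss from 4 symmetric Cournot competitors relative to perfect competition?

DWL = 383.07

Perfect competition: P = MC = 79, so 248.5 − 1.5Q = 79 and Q = 113.
Cournot with 4 identical firms: the symmetric best-response condition is 248.5 − 7.5q = 79. Each firm produces q = 22.6, total output Q = 90.4, price P = 112.9.
DWL is the triangle between Q = 90.4 and Q = 113: ½·(113 − 90.4)·(112.9 − 79) = 383.07.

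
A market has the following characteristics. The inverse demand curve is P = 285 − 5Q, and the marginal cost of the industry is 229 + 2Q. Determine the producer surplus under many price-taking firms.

PS = 64

Under competition P = MC: 285 − 5Q = 229 + 2Q ⇒ Q = 8, P = 245.
PS = P·Q − VC(Q) = 245·8 − (229·8 + ½·2·8²) = 64.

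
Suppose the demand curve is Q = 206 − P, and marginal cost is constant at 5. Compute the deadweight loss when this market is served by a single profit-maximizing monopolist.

DWL = 5050.125

Inverting demand: P = 206 − Q.
Under competition P = MC = 5, so Q = (206 − 5)/1 = 201.
Monopoly sets MR = MC: 206 − 2Q = 5 ⇒ Q = 100.5, P = 206 − 100.5 = 105.5.
DWL is the triangle between Q = 100.5 and Q = 201: ½·(201 − 100.5)·(105.5 − 5) = 5050.125.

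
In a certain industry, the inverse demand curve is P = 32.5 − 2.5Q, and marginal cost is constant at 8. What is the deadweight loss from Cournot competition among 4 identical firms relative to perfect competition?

Under competition P = MC = 8, so Q = (32.5 − 8)/2.5 = 9.8.
With 4 symmetric Cournot firms, each firm's FOC gives 32.5 − 12.5q = 8, so q = 1.96, Q = 4·1.96 = 7.84, and P = 12.9.
DWL is the triangle between Q = 7.84 and Q = 9.8: ½·(9.8 − 7.84)·(12.9 − 8) = 4.802.

DWL = 4.802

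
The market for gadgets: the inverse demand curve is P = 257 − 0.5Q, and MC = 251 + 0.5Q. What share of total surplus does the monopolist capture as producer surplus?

The monopolist equates marginal revenue to marginal cost: 257 − Q = 251 + 0.5Q, so Q = 4. From demand, P = 255.
CS = ½·(257 − 255)·4 = 4.
PS = P·Q − VC(Q) = 255·4 − (251·4 + ½·0.5·4²) = 12.
Share captured = PS/TS = 12/16 = 0.75.

PS/TS = 0.75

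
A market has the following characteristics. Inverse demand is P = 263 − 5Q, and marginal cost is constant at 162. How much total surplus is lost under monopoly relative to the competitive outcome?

Perfect competition: P = MC = 162, so 263 − 5Q = 162 and Q = 20.2.
Monopoly sets MR = MC: 263 − 10Q = 162 ⇒ Q = 10.1, P = 263 − 5·10.1 = 212.5.
DWL is the triangle between Q = 10.1 and Q = 20.2: ½·(20.2 − 10.1)·(212.5 − 162) = 255.025.

DWL = 255.025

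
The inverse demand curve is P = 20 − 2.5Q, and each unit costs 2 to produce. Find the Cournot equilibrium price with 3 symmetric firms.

Cournot with 3 identical firms: the symmetric best-response condition is 20 − 10q = 2. Each firm produces q = 1.8, total output Q = 5.4, price P = 6.5.

P = 6.5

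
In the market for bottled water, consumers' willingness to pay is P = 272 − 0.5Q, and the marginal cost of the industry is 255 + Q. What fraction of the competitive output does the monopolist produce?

Q_m/Q_c = 0.75

A monopolist chooses Q where MR = MC. MR = 272 − Q; setting this equal to 255 + Q gives Q = 8.5 and P = 267.75.
Competitive equilibrium sets price equal to marginal cost: 272 − 0.5Q = 255 + Q, so Q = 34/3 and P = 799/3.
Ratio Q_m/Q_c = 8.5/(34/3) = 0.75.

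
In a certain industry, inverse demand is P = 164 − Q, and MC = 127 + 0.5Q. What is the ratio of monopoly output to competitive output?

Monopoly sets MR = MC: 164 − 2Q = 127 + 0.5Q ⇒ Q = 14.8, P = 164 − 14.8 = 149.2.
Under competition P = MC: 164 − Q = 127 + 0.5Q ⇒ Q = 74/3, P = 418/3.
Ratio Q_m/Q_c = 14.8/(74/3) = 0.6.

Q_m/Q_c = 0.6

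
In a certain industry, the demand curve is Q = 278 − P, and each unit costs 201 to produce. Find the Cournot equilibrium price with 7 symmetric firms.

P = 210.625

Inverting demand: P = 278 − Q.
With 7 symmetric Cournot firms, each firm's FOC gives 278 − 8q = 201, so q = 9.625, Q = 7·9.625 = 67.375, and P = 210.625.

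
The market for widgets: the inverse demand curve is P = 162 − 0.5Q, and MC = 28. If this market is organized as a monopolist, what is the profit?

The monopolist equates marginal revenue to marginal cost: 162 − Q = 28, so Q = 134. From demand, P = 95.
Profit = (95 − 28)·134 = 8978.

Profit = 8978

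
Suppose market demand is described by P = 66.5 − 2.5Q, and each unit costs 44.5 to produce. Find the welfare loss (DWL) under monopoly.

Perfect competition: P = MC = 44.5, so 66.5 − 2.5Q = 44.5 and Q = 8.8.
A monopolist chooses Q where MR = MC. MR = 66.5 − 5Q; setting this equal to 44.5 gives Q = 4.4 and P = 55.5.
DWL is the triangle between Q = 4.4 and Q = 8.8: ½·(8.8 − 4.4)·(55.5 − 44.5) = 24.2.

DWL = 24.2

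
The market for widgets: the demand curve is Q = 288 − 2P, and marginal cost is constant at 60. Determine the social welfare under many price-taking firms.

Inverting demand: P = 144 − 0.5Q.
Competitive firms price at marginal cost: P = 60, giving Q = 168.
CS = ½·(144 − 60)·168 = 7056; PS = (60 − 60)·168 = 0; TS = 7056.

TS = 7056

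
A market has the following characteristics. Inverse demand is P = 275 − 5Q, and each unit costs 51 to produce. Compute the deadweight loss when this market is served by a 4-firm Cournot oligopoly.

Competitive firms price at marginal cost: P = 51, giving Q = 44.8.
With 4 symmetric Cournot firms, each firm's FOC gives 275 − 25q = 51, so q = 8.96, Q = 4·8.96 = 35.84, and P = 95.8.
DWL is the triangle between Q = 35.84 and Q = 44.8: ½·(44.8 − 35.84)·(95.8 − 51) = 200.704.

DWL = 200.704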